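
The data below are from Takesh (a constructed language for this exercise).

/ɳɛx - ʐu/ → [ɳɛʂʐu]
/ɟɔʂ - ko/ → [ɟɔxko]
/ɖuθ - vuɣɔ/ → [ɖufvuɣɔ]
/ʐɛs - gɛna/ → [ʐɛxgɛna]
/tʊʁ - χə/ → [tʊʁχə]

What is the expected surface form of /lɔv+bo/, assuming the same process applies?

The data show regressive place assimilation: /x/ → [ʂ] before /ʐ/; /ʂ/ → [x] before /k/; /θ/ → [f] before /v/; /s/ → [x] before /g/. In each pair only place changes, matching the following consonant, while manner and voice stay constant.
No alternation appears in [tʊʁχə]: there the adjacent consonants already agree in place (/ʁ/ and /χ/ are both uvular), so this form is consistent with the same rule.
The rule targets /v/ (voiced labiodental fricative), which sits before the trigger /b/ (bilabial).
Changing only its place to bilabial gives [β] — the voiced bilabial fricative.

[lɔβbo]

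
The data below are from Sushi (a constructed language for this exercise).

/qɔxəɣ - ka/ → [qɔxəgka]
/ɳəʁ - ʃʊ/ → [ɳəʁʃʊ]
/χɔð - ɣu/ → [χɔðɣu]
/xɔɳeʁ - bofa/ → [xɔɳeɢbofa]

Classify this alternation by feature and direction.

Comparing underlying and surface forms, /ɣ/ → [g] is the alternation; the neighbouring /k/ is constant.
/ɣ/ is a fricative while /k/ is a stop; the output [g] is a stop, matching the trigger — so the feature that spreads is manner.
Place and voice are unchanged, so the assimilation is partial, not total.
The same holds elsewhere in the data: /ʁ/ → [ɢ] before /b/ (fricative → stop, matching a stop) — only manner changes, and always toward the following segment.
No alternation appears in [ɳəʁʃʊ], [χɔðɣu]: there the adjacent consonants already agree in manner (/ʁ/ and /ʃ/ are both fricatives; /ð/ and /ɣ/ are both fricatives), so these forms are consistent with the same rule.
Since the segment that changes precedes the conditioning segment, the assimilation is regressive.

regressive manner assimilation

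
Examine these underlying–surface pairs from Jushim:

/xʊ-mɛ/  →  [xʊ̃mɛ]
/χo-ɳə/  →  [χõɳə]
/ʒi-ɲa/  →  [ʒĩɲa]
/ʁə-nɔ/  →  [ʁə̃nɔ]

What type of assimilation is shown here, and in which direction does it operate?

regressive nasality assimilation (vowel nasalisation)

The vowel /ʊ/ surfaces as nasalised [ʊ̃] next to the following nasal /m/ — it has acquired the [+nasal] feature of its neighbour.
Likewise in the remaining data: /o/ → [õ] before /ɳ/; /i/ → [ĩ] before /ɲ/; /ə/ → [ə̃] before /n/ — each time a vowel is nasalised next to a following nasal.
Because the conditioning nasal is to the right of the vowel that changes, the process is regressive (anticipatory).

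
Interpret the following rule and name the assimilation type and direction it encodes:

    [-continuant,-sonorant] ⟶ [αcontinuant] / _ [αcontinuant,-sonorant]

regressive manner assimilation

The shared variable α links the value of [continuant] on the target to that of the neighbouring obstruent. [continuant] distinguishes stops from fricatives — a manner-of-articulation feature — so this is manner assimilation.
The conditioning segment sits to the right of the focus bar, meaning the trigger follows the segment that changes — regressive assimilation.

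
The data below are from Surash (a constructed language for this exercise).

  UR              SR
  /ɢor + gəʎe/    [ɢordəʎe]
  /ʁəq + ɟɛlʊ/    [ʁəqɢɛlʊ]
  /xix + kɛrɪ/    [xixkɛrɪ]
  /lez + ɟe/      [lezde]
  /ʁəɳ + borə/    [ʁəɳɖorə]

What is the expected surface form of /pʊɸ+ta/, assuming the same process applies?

[pʊɸpa]

The data show progressive place assimilation: /g/ → [d] after /r/; /ɟ/ → [ɢ] after /q/; /ɟ/ → [d] after /z/; /b/ → [ɖ] after /ɳ/. In each pair only place changes, matching the preceding consonant, while manner and voice stay constant.
No alternation appears in [xixkɛrɪ]: there the adjacent consonants already agree in place (/k/ and /x/ are both velar), so this form is consistent with the same rule.
/t/ is a voiceless alveolar stop. The preceding trigger /ɸ/ is bilabial, so /t/ must become bilabial as well.
Changing only its place to bilabial gives [p] — the voiceless bilabial stop.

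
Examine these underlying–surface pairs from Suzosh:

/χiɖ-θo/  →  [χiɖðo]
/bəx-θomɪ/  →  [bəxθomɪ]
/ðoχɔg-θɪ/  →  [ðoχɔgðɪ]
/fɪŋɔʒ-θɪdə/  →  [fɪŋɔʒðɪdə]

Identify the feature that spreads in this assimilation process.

voicing

The segment that alternates is /θ/, which surfaces as [ð] when adjacent to /ɖ/.
/θ/ is voiceless while /ɖ/ is voiced; the output [ð] is voiced, matching the trigger — so the feature that spreads is voicing.
Checking the remaining alternations: /θ/ → [ð] after /g/ (voiceless → voiced, matching voiced); /θ/ → [ð] after /ʒ/ (voiceless → voiced, matching voiced) — only voicing changes, and always toward the preceding segment.
Nothing changes in [bəxθomɪ]: there the adjacent consonants already agree in voicing (/θ/ and /x/ are both voiceless), so this form is consistent with the same rule.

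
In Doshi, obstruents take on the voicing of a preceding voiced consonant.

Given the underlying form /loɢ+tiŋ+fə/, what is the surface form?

The rule targets /t/ (voiceless alveolar stop), which sits after the trigger /ɢ/ (voiced).
A voiced alveolar stop is [d], so the surface segment is [d].
At the second juncture, /f/ likewise becomes [v] adjacent to /ŋ/.

[loɢdiŋvə]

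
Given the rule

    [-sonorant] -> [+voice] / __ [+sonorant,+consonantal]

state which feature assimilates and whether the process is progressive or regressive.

The target ([-sonorant], obstruents) acquires [+voice] next to a sonorant consonant ([+sonorant,+consonantal]) — it takes on the voicing of its neighbour, so the feature that spreads is voicing.
The conditioning segment sits to the right of the focus bar, meaning the trigger follows the segment that changes — regressive assimilation.

regressive voicing assimilation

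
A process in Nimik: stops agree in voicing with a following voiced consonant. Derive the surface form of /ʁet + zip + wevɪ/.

/t/ is a voiceless alveolar stop. The following trigger /z/ is voiced, so /t/ must become voiced as well.
The voiced alveolar stop is [d], so /t/ → [d].
The same rule applies at the second boundary: /p/ → [b] next to /w/.

[ʁedzibwevɪ]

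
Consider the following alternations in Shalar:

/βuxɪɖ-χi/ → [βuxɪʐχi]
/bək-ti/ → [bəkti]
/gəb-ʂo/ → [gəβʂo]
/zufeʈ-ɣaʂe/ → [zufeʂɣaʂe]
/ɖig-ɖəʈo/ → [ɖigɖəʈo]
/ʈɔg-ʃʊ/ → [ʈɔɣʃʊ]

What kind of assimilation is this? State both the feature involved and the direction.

regressive manner assimilation

Comparing underlying and surface forms, /ɖ/ → [ʐ] is the alternation; the neighbouring /χ/ is constant.
/ɖ/ is a stop while /χ/ is a fricative; the output [ʐ] is a fricative, matching the trigger — so the feature that spreads is manner.
Place and voice are unchanged, so the assimilation is partial, not total.
The same holds elsewhere in the data: /b/ → [β] before /ʂ/ (stop → fricative, matching a fricative); /ʈ/ → [ʂ] before /ɣ/ (stop → fricative, matching a fricative); /g/ → [ɣ] before /ʃ/ (stop → fricative, matching a fricative) — only manner changes, and always toward the following segment.
Nothing changes in [bəkti], [ɖigɖəʈo]: there the adjacent consonants already agree in manner (/k/ and /t/ are both stops; /g/ and /ɖ/ are both stops), so these forms are consistent with the same rule.
The trigger is the following segment, so the direction is regressive (anticipatory).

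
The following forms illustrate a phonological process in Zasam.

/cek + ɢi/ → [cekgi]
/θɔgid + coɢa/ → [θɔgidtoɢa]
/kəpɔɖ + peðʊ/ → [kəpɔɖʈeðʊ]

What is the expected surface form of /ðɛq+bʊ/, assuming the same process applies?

[ðɛqɢʊ]

The data show progressive place assimilation: /ɢ/ → [g] after /k/; /c/ → [t] after /d/; /p/ → [ʈ] after /ɖ/. In each pair only place changes, matching the preceding consonant, while manner and voice stay constant.
/b/ is a voiced bilabial stop. The preceding trigger /q/ is uvular, so /b/ must become uvular as well.
A voiced uvular stop is [ɢ], so the surface segment is [ɢ].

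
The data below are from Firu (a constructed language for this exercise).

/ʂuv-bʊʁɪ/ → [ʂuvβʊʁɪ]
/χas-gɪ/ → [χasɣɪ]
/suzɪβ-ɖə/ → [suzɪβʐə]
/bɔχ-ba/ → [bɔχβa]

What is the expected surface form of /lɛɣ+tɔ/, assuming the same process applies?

[lɛɣsɔ]

The data show progressive manner assimilation: /b/ → [β] after /v/; /g/ → [ɣ] after /s/; /ɖ/ → [ʐ] after /β/; /b/ → [β] after /χ/. In each pair only manner changes, matching the preceding consonant, while place and voice stay constant.
/t/ is a voiceless alveolar stop. The preceding trigger /ɣ/ is a fricative, so /t/ must become a fricative as well.
A voiceless alveolar fricative is [s], so the surface segment is [s].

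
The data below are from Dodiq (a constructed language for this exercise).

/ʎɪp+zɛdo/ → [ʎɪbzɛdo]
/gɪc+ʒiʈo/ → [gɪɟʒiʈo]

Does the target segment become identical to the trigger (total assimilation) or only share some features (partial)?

partial assimilation

The segment that alternates is /p/, which surfaces as [b] when adjacent to /z/.
The change voiceless → voiced matches the voicing of the following /z/, identifying this as voicing assimilation.
Place and manner are unchanged, so the assimilation is partial, not total.
The same holds elsewhere in the data: /c/ → [ɟ] before /ʒ/ (voiceless → voiced, matching voiced) — only voicing changes, and always toward the following segment.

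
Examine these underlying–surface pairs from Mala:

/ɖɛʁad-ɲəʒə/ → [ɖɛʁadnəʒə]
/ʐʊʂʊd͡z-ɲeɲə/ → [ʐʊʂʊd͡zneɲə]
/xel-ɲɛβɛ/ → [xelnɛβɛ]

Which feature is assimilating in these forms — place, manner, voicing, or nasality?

The segment that alternates is /ɲ/, which surfaces as [n] when adjacent to /d/.
/ɲ/ is palatal while /d/ is alveolar; the output [n] is alveolar, matching the trigger — so the feature that spreads is place.
Checking the remaining alternations: /ɲ/ → [n] after /d͡z/ (palatal → alveolar, matching alveolar); /ɲ/ → [n] after /l/ (palatal → alveolar, matching alveolar) — only place changes, and always toward the preceding segment.

place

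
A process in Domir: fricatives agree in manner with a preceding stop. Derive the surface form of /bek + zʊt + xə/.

[bekdʊtkə]

/z/ is a voiced alveolar fricative. The preceding trigger /k/ is a stop, so /z/ must become a stop as well.
Changing only its manner to stop gives [d] — the voiced alveolar stop.
The same rule applies at the second boundary: /x/ → [k] next to /t/.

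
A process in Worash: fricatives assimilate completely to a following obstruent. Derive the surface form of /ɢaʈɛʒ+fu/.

/ʒ/ is the segment targeted by the rule; it sits immediately before /f/, so it assimilates completely and surfaces as [f].

[ɢaʈɛffu]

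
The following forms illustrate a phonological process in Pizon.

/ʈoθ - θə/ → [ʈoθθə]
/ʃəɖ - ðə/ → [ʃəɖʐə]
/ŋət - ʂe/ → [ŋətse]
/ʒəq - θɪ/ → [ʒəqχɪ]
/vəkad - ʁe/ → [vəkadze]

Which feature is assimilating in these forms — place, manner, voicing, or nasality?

Underlying /ð/ is realised as [ʐ] next to /ɖ/; /ɖ/ itself does not change.
/ð/ is dental while /ɖ/ is retroflex; the output [ʐ] is retroflex, matching the trigger — so the feature that spreads is place.
The other alternating forms pattern the same way: /ʂ/ → [s] after /t/ (retroflex → alveolar, matching alveolar); /θ/ → [χ] after /q/ (dental → uvular, matching uvular); /ʁ/ → [z] after /d/ (uvular → alveolar, matching alveolar) — only place changes, and always toward the preceding segment.
Nothing changes in [ʈoθθə]: there the adjacent consonants already agree in place (/θ/ and /θ/ are both dental), so this form is consistent with the same rule.

place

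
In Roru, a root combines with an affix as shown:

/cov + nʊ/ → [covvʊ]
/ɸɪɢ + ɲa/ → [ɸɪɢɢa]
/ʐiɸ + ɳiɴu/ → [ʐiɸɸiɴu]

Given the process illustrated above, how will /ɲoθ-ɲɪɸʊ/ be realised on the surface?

The data show progressive total assimilation (/n/ → [v] after /v/; /ɲ/ → [ɢ] after /ɢ/; /ɳ/ → [ɸ] after /ɸ/): in every case the target segment becomes identical to its preceding neighbour, copying more than a single feature.
/ɲ/ is the segment targeted by the rule; it sits immediately after /θ/, so it assimilates completely and surfaces as [θ].

[ɲoθθɪɸʊ]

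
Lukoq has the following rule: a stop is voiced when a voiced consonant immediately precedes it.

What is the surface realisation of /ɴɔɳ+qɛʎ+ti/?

[ɴɔɳɢɛʎdi]

/q/ is a voiceless uvular stop. The preceding trigger /ɳ/ is voiced, so /q/ must become voiced as well.
The voiced uvular stop is [ɢ], so /q/ → [ɢ].
At the second juncture, /t/ likewise becomes [d] adjacent to /ʎ/.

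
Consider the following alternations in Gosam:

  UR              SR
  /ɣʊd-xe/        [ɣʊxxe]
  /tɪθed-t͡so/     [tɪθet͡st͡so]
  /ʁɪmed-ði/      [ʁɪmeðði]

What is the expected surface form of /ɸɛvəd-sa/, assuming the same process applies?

The data show regressive total assimilation (/d/ → [x] before /x/; /d/ → [t͡s] before /t͡s/; /d/ → [ð] before /ð/): in every case the target segment becomes identical to its following neighbour, copying more than a single feature.
/d/ is the segment targeted by the rule; it sits immediately before /s/, so it assimilates completely and surfaces as [s].

[ɸɛvəssa]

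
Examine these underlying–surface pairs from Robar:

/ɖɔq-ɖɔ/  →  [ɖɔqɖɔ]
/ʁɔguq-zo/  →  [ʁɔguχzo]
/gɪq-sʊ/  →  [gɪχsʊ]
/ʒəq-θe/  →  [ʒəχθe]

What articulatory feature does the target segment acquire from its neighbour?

manner

Underlying /q/ is realised as [χ] next to /z/; /z/ itself does not change.
/q/ is a stop while /z/ is a fricative; the output [χ] is a fricative, matching the trigger — so the feature that spreads is manner.
Checking the remaining alternations: /q/ → [χ] before /s/ (stop → fricative, matching a fricative); /q/ → [χ] before /θ/ (stop → fricative, matching a fricative) — only manner changes, and always toward the following segment.
No alternation appears in [ɖɔqɖɔ]: there the adjacent consonants already agree in manner (/q/ and /ɖ/ are both stops), so this form is consistent with the same rule.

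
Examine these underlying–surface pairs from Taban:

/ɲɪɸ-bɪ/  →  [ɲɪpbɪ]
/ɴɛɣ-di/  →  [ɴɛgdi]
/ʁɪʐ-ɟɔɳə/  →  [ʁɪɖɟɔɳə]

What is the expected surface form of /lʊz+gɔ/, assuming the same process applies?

[lʊdgɔ]

The data show regressive manner assimilation: /ɸ/ → [p] before /b/; /ɣ/ → [g] before /d/; /ʐ/ → [ɖ] before /ɟ/. In each pair only manner changes, matching the following consonant, while place and voice stay constant.
/z/ is a voiced alveolar fricative. The following trigger /g/ is a stop, so /z/ must become a stop as well.
The voiced alveolar stop is [d], so /z/ → [d].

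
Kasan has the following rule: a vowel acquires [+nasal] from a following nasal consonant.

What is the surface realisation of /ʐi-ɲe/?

[ʐĩɲe]

The vowel /i/ is adjacent to the following nasal /ɲ/, so it acquires [+nasal] and surfaces as [ĩ].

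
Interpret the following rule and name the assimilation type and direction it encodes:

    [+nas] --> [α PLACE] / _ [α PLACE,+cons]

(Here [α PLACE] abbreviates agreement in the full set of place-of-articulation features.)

regressive place assimilation

The rule copies the place features (abbreviated [PLACE]) from the environment onto the target, so the assimilating feature is place.
Since the environment is written after the underscore, the trigger follows the target; the direction is regressive.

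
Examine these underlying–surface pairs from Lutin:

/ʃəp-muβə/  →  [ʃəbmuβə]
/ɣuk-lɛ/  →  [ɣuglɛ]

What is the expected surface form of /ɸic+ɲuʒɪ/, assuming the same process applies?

The data show regressive voicing assimilation: /p/ → [b] before /m/; /k/ → [g] before /l/. In each pair only voicing changes, matching the following consonant, while place and manner stay constant.
/c/ is a voiceless palatal stop. The following trigger /ɲ/ is voiced, so /c/ must become voiced as well.
A voiced palatal stop is [ɟ], so the surface segment is [ɟ].

[ɸiɟɲuʒɪ]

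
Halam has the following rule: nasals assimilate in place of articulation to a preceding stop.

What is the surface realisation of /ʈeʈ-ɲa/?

The rule targets /ɲ/ (voiced palatal nasal), which sits after the trigger /ʈ/ (retroflex).
Changing only its place to retroflex gives [ɳ] — the voiced retroflex nasal.

[ʈeʈɳa]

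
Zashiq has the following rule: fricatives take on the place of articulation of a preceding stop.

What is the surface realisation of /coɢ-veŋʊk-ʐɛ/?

[coɢʁeŋʊkɣɛ]

The rule targets /v/ (voiced labiodental fricative), which sits after the trigger /ɢ/ (uvular).
A voiced uvular fricative is [ʁ], so the surface segment is [ʁ].
At the second juncture, /ʐ/ likewise becomes [ɣ] adjacent to /k/.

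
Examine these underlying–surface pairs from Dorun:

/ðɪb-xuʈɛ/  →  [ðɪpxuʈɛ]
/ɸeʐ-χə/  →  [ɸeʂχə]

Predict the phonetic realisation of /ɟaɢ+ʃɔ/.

The data show regressive voicing assimilation: /b/ → [p] before /x/; /ʐ/ → [ʂ] before /χ/. In each pair only voicing changes, matching the following consonant, while place and manner stay constant.
The rule targets /ɢ/ (voiced uvular stop), which sits before the trigger /ʃ/ (voiceless).
A voiceless uvular stop is [q], so the surface segment is [q].

[ɟaqʃɔ]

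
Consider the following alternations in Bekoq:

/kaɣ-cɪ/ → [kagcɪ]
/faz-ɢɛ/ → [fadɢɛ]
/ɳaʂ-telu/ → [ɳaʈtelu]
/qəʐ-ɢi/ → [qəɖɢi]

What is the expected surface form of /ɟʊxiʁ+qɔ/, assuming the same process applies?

[ɟʊxiɢqɔ]

The data show regressive manner assimilation: /ɣ/ → [g] before /c/; /z/ → [d] before /ɢ/; /ʂ/ → [ʈ] before /t/; /ʐ/ → [ɖ] before /ɢ/. In each pair only manner changes, matching the following consonant, while place and voice stay constant.
/ʁ/ is a voiced uvular fricative. The following trigger /q/ is a stop, so /ʁ/ must become a stop as well.
Changing only its manner to stop gives [ɢ] — the voiced uvular stop.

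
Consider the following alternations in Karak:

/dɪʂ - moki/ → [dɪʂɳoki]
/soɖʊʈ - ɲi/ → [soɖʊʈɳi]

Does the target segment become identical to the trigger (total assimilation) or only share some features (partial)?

Comparing underlying and surface forms, /m/ → [ɳ] is the alternation; the neighbouring /ʂ/ is constant.
/m/ is bilabial while /ʂ/ is retroflex; the output [ɳ] is retroflex, matching the trigger — so the feature that spreads is place.
Manner and voice are unchanged, so the assimilation is partial, not total.
Checking the remaining alternation: /ɲ/ → [ɳ] after /ʈ/ (palatal → retroflex, matching retroflex) — only place changes, and always toward the preceding segment.

partial assimilation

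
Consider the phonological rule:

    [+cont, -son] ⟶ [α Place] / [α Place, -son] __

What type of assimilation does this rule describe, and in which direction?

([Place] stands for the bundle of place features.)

progressive place assimilation

The shared variable α links the value of the place features (abbreviated [Place]) on the target to the same value on the neighbouring segment, so place is the feature that assimilates.
The conditioning segment sits to the left of the focus bar, meaning the trigger precedes the segment that changes — progressive assimilation.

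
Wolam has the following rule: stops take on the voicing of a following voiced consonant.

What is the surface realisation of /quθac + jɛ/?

The rule targets /c/ (voiceless palatal stop), which sits before the trigger /j/ (voiced).
The voiced palatal stop is [ɟ], so /c/ → [ɟ].

[quθaɟjɛ]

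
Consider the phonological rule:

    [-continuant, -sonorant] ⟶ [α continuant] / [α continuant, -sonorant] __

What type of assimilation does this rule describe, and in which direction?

The rule copies [continuant] (continuancy) from the environment onto the target stops; since [±continuant] encodes the stop/fricative manner contrast, the assimilating dimension is manner.
The conditioning segment sits to the left of the focus bar, meaning the trigger precedes the segment that changes — progressive assimilation.

progressive manner assimilation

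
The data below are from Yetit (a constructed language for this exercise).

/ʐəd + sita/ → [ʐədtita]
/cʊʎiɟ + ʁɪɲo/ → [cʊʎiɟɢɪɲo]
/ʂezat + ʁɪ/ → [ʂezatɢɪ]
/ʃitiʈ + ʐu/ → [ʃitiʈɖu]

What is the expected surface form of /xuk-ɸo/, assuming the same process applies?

The data show progressive manner assimilation: /s/ → [t] after /d/; /ʁ/ → [ɢ] after /ɟ/; /ʁ/ → [ɢ] after /t/; /ʐ/ → [ɖ] after /ʈ/. In each pair only manner changes, matching the preceding consonant, while place and voice stay constant.
The rule targets /ɸ/ (voiceless bilabial fricative), which sits after the trigger /k/ (stop).
Changing only its manner to stop gives [p] — the voiceless bilabial stop.

[xukpo]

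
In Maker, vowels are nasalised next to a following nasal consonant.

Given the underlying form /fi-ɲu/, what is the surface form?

/i/ sits next to the nasal /ɲ/ and is therefore nasalised to [ĩ].

[fĩɲu]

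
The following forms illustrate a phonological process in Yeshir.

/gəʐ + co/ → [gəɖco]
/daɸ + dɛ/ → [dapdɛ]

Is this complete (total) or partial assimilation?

partial assimilation

Comparing underlying and surface forms, /ʐ/ → [ɖ] is the alternation; the neighbouring /c/ is constant.
/ʐ/ is a fricative while /c/ is a stop; the output [ɖ] is a stop, matching the trigger — so the feature that spreads is manner.
Place and voice are unchanged, so the assimilation is partial, not total.
The same holds elsewhere in the data: /ɸ/ → [p] before /d/ (fricative → stop, matching a stop) — only manner changes, and always toward the following segment.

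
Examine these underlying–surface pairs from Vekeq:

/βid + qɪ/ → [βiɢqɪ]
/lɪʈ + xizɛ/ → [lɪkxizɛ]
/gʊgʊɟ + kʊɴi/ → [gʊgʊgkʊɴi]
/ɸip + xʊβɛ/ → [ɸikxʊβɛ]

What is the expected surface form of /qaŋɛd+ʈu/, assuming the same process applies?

The data show regressive place assimilation: /d/ → [ɢ] before /q/; /ʈ/ → [k] before /x/; /ɟ/ → [g] before /k/; /p/ → [k] before /x/. In each pair only place changes, matching the following consonant, while manner and voice stay constant.
The rule targets /d/ (voiced alveolar stop), which sits before the trigger /ʈ/ (retroflex).
Changing only its place to retroflex gives [ɖ] — the voiced retroflex stop.

[qaŋɛɖʈu]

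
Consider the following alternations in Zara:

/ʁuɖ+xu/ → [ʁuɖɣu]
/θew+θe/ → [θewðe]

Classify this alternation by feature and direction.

The segment that alternates is /x/, which surfaces as [ɣ] when adjacent to /ɖ/.
The change voiceless → voiced matches the voicing of the preceding /ɖ/, identifying this as voicing assimilation.
Place and manner are unchanged, so the assimilation is partial, not total.
Checking the remaining alternation: /θ/ → [ð] after /w/ (voiceless → voiced, matching voiced) — only voicing changes, and always toward the preceding segment.
The trigger is the preceding segment, so the direction is progressive (perseverative).

progressive voicing assimilation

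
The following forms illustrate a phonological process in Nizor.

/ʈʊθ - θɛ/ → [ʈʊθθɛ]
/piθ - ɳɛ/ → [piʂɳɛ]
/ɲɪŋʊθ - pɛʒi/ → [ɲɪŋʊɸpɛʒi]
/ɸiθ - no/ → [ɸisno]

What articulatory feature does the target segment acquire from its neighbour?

place

Underlying /θ/ is realised as [ʂ] next to /ɳ/; /ɳ/ itself does not change.
The change dental → retroflex matches the place of the following /ɳ/, identifying this as place assimilation.
The same holds elsewhere in the data: /θ/ → [ɸ] before /p/ (dental → bilabial, matching bilabial); /θ/ → [s] before /n/ (dental → alveolar, matching alveolar) — only place changes, and always toward the following segment.
Nothing changes in [ʈʊθθɛ]: there the adjacent consonants already agree in place (/θ/ and /θ/ are both dental), so this form is consistent with the same rule.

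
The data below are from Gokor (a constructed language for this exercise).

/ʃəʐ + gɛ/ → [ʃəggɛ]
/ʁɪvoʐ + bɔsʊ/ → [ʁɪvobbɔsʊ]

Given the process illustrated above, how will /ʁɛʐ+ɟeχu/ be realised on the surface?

The data show regressive total assimilation (/ʐ/ → [g] before /g/; /ʐ/ → [b] before /b/): in every case the target segment becomes identical to its following neighbour, copying more than a single feature.
/ʐ/ is the segment targeted by the rule; it sits immediately before /ɟ/, so it assimilates completely and surfaces as [ɟ].

[ʁɛɟɟeχu]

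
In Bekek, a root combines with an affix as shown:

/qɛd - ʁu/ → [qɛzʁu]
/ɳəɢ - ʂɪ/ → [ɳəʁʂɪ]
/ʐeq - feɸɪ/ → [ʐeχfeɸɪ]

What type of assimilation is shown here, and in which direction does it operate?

The segment that alternates is /d/, which surfaces as [z] when adjacent to /ʁ/.
The change stop → fricative matches the manner of the following /ʁ/, identifying this as manner assimilation.
Place and voice are unchanged, so the assimilation is partial, not total.
The same holds elsewhere in the data: /ɢ/ → [ʁ] before /ʂ/ (stop → fricative, matching a fricative); /q/ → [χ] before /f/ (stop → fricative, matching a fricative) — only manner changes, and always toward the following segment.
The trigger is the following segment, so the direction is regressive (anticipatory).

regressive manner assimilation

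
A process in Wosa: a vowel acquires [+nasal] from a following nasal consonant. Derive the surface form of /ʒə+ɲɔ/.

/ə/ sits next to the nasal /ɲ/ and is therefore nasalised to [ə̃].

[ʒə̃ɲɔ]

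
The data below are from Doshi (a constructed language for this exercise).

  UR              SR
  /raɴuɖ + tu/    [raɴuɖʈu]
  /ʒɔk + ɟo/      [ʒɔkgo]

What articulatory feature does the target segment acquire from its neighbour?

place

The segment that alternates is /t/, which surfaces as [ʈ] when adjacent to /ɖ/.
/t/ is alveolar while /ɖ/ is retroflex; the output [ʈ] is retroflex, matching the trigger — so the feature that spreads is place.
The other alternating form patterns the same way: /ɟ/ → [g] after /k/ (palatal → velar, matching velar) — only place changes, and always toward the preceding segment.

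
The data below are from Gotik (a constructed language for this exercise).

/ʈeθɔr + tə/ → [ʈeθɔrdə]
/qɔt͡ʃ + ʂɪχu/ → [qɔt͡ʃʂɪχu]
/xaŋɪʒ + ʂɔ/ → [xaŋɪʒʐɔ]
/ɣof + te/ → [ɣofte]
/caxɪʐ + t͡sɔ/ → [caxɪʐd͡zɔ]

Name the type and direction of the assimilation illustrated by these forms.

Comparing underlying and surface forms, /t/ → [d] is the alternation; the neighbouring /r/ is constant.
/t/ is voiceless while /r/ is voiced; the output [d] is voiced, matching the trigger — so the feature that spreads is voicing.
Place and manner are unchanged, so the assimilation is partial, not total.
Checking the remaining alternations: /ʂ/ → [ʐ] after /ʒ/ (voiceless → voiced, matching voiced); /t͡s/ → [d͡z] after /ʐ/ (voiceless → voiced, matching voiced) — only voicing changes, and always toward the preceding segment.
No alternation appears in [qɔt͡ʃʂɪχu], [ɣofte]: there the adjacent consonants already agree in voicing (/ʂ/ and /t͡ʃ/ are both voiceless; /t/ and /f/ are both voiceless), so these forms are consistent with the same rule.
Since the segment that changes follows the conditioning segment, the assimilation is progressive.

progressive voicing assimilation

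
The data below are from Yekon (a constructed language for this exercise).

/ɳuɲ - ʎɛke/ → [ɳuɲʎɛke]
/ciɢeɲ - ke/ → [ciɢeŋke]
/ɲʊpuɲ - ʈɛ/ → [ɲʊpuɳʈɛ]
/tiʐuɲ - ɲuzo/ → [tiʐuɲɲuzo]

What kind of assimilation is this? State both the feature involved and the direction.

Underlying /ɲ/ is realised as [ŋ] next to /k/; /k/ itself does not change.
/ɲ/ is palatal while /k/ is velar; the output [ŋ] is velar, matching the trigger — so the feature that spreads is place.
Manner and voice are unchanged, so the assimilation is partial, not total.
The other alternating form patterns the same way: /ɲ/ → [ɳ] before /ʈ/ (palatal → retroflex, matching retroflex) — only place changes, and always toward the following segment.
Nothing changes in [ɳuɲʎɛke], [tiʐuɲɲuzo]: there the adjacent consonants already agree in place (/ɲ/ and /ʎ/ are both palatal; /ɲ/ and /ɲ/ are both palatal), so these forms are consistent with the same rule.
The trigger is the following segment, so the direction is regressive (anticipatory).

regressive place assimilation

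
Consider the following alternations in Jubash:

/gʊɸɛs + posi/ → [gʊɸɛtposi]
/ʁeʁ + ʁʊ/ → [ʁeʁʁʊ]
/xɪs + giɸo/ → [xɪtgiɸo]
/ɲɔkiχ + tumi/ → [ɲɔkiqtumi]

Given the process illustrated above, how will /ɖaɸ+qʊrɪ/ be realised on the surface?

The data show regressive manner assimilation: /s/ → [t] before /p/; /s/ → [t] before /g/; /χ/ → [q] before /t/. In each pair only manner changes, matching the following consonant, while place and voice stay constant.
No alternation appears in [ʁeʁʁʊ]: there the adjacent consonants already agree in manner (/ʁ/ and /ʁ/ are both fricatives), so this form is consistent with the same rule.
The rule targets /ɸ/ (voiceless bilabial fricative), which sits before the trigger /q/ (stop).
A voiceless bilabial stop is [p], so the surface segment is [p].

[ɖapqʊrɪ]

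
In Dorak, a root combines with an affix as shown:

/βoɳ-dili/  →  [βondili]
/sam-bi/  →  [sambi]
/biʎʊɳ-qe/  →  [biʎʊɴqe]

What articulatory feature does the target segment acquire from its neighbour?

Comparing underlying and surface forms, /ɳ/ → [n] is the alternation; the neighbouring /d/ is constant.
/ɳ/ is retroflex while /d/ is alveolar; the output [n] is alveolar, matching the trigger — so the feature that spreads is place.
The same holds elsewhere in the data: /ɳ/ → [ɴ] before /q/ (retroflex → uvular, matching uvular) — only place changes, and always toward the following segment.
No alternation appears in [sambi]: there the adjacent consonants already agree in place (/m/ and /b/ are both bilabial), so this form is consistent with the same rule.

place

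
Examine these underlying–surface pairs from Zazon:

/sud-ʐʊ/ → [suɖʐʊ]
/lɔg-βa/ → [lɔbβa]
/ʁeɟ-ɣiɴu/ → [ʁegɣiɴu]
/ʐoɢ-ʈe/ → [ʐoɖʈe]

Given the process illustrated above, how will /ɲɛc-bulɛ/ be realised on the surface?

[ɲɛpbulɛ]

The data show regressive place assimilation: /d/ → [ɖ] before /ʐ/; /g/ → [b] before /β/; /ɟ/ → [g] before /ɣ/; /ɢ/ → [ɖ] before /ʈ/. In each pair only place changes, matching the following consonant, while manner and voice stay constant.
The rule targets /c/ (voiceless palatal stop), which sits before the trigger /b/ (bilabial).
The voiceless bilabial stop is [p], so /c/ → [p].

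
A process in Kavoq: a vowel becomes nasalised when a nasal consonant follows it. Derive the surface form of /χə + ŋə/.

/ə/ sits next to the nasal /ŋ/ and is therefore nasalised to [ə̃].

[χə̃ŋə]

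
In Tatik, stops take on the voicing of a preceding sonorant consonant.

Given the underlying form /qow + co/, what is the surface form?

/c/ is a voiceless palatal stop. The preceding trigger /w/ is voiced, so /c/ must become voiced as well.
Changing only its voicing to voiced gives [ɟ] — the voiced palatal stop.

[qowɟo]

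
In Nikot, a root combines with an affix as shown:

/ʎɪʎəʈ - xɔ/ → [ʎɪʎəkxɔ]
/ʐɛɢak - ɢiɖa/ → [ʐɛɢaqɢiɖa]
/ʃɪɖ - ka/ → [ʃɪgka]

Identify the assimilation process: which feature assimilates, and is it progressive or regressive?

regressive place assimilation

The segment that alternates is /ʈ/, which surfaces as [k] when adjacent to /x/.
/ʈ/ is retroflex while /x/ is velar; the output [k] is velar, matching the trigger — so the feature that spreads is place.
Manner and voice are unchanged, so the assimilation is partial, not total.
The same holds elsewhere in the data: /k/ → [q] before /ɢ/ (velar → uvular, matching uvular); /ɖ/ → [g] before /k/ (retroflex → velar, matching velar) — only place changes, and always toward the following segment.
Since the segment that changes precedes the conditioning segment, the assimilation is regressive.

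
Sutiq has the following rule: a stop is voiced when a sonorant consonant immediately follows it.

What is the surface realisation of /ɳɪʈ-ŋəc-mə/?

[ɳɪɖŋəɟmə]

/ʈ/ is a voiceless retroflex stop. The following trigger /ŋ/ is voiced, so /ʈ/ must become voiced as well.
The voiced retroflex stop is [ɖ], so /ʈ/ → [ɖ].
At the second juncture, /c/ likewise becomes [ɟ] adjacent to /m/.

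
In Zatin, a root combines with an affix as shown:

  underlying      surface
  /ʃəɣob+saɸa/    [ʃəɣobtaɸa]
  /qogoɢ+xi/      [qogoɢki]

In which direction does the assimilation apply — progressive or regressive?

Underlying /s/ is realised as [t] next to /b/; /b/ itself does not change.
/s/ is a fricative while /b/ is a stop; the output [t] is a stop, matching the trigger — so the feature that spreads is manner.
The same holds elsewhere in the data: /x/ → [k] after /ɢ/ (fricative → stop, matching a stop) — only manner changes, and always toward the preceding segment.
Since the segment that changes follows the conditioning segment, the assimilation is progressive.

progressive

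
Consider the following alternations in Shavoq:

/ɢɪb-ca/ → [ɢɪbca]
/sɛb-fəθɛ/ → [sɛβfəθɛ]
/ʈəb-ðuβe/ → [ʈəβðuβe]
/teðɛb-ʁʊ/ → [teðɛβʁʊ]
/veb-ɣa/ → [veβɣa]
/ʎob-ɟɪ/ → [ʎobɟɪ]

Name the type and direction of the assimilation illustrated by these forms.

regressive manner assimilation

The segment that alternates is /b/, which surfaces as [β] when adjacent to /f/.
/b/ is a stop while /f/ is a fricative; the output [β] is a fricative, matching the trigger — so the feature that spreads is manner.
Place and voice are unchanged, so the assimilation is partial, not total.
The same holds elsewhere in the data: /b/ → [β] before /ð/ (stop → fricative, matching a fricative); /b/ → [β] before /ʁ/ (stop → fricative, matching a fricative); /b/ → [β] before /ɣ/ (stop → fricative, matching a fricative) — only manner changes, and always toward the following segment.
No alternation appears in [ɢɪbca], [ʎobɟɪ]: there the adjacent consonants already agree in manner (/b/ and /c/ are both stops; /b/ and /ɟ/ are both stops), so these forms are consistent with the same rule.
Since the segment that changes precedes the conditioning segment, the assimilation is regressive.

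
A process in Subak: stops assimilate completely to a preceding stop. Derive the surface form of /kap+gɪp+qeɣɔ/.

[kappɪppeɣɔ]

/g/ is the segment targeted by the rule; it sits immediately after /p/, so it assimilates completely and surfaces as [p].
At the second juncture, /q/ likewise becomes [p] adjacent to /p/.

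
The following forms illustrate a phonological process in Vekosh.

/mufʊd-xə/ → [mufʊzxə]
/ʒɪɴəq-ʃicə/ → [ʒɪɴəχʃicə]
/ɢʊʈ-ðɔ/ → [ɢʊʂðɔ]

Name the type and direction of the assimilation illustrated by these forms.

regressive manner assimilation

Comparing underlying and surface forms, /d/ → [z] is the alternation; the neighbouring /x/ is constant.
The change stop → fricative matches the manner of the following /x/, identifying this as manner assimilation.
Place and voice are unchanged, so the assimilation is partial, not total.
Checking the remaining alternations: /q/ → [χ] before /ʃ/ (stop → fricative, matching a fricative); /ʈ/ → [ʂ] before /ð/ (stop → fricative, matching a fricative) — only manner changes, and always toward the following segment.
Since the segment that changes precedes the conditioning segment, the assimilation is regressive.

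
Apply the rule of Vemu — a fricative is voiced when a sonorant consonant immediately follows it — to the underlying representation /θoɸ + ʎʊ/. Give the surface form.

[θoβʎʊ]

/ɸ/ is a voiceless bilabial fricative. The following trigger /ʎ/ is voiced, so /ɸ/ must become voiced as well.
Changing only its voicing to voiced gives [β] — the voiced bilabial fricative.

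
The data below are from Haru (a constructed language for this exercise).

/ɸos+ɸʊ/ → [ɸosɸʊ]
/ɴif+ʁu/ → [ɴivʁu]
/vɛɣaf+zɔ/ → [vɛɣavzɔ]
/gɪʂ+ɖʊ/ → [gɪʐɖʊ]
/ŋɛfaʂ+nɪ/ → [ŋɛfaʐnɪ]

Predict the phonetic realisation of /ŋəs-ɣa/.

[ŋəzɣa]

The data show regressive voicing assimilation: /f/ → [v] before /ʁ/; /f/ → [v] before /z/; /ʂ/ → [ʐ] before /ɖ/; /ʂ/ → [ʐ] before /n/. In each pair only voicing changes, matching the following consonant, while place and manner stay constant.
Nothing changes in [ɸosɸʊ]: there the adjacent consonants already agree in voicing (/s/ and /ɸ/ are both voiceless), so this form is consistent with the same rule.
/s/ is a voiceless alveolar fricative. The following trigger /ɣ/ is voiced, so /s/ must become voiced as well.
Changing only its voicing to voiced gives [z] — the voiced alveolar fricative.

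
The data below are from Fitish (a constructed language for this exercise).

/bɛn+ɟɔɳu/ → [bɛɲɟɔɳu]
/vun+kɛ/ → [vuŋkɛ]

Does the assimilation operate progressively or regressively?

The segment that alternates is /n/, which surfaces as [ɲ] when adjacent to /ɟ/.
The change alveolar → palatal matches the place of the following /ɟ/, identifying this as place assimilation.
The other alternating form patterns the same way: /n/ → [ŋ] before /k/ (alveolar → velar, matching velar) — only place changes, and always toward the following segment.
Since the segment that changes precedes the conditioning segment, the assimilation is regressive.

regressive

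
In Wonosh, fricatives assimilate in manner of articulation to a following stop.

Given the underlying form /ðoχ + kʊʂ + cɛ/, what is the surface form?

The rule targets /χ/ (voiceless uvular fricative), which sits before the trigger /k/ (stop).
Changing only its manner to stop gives [q] — the voiceless uvular stop.
The same rule applies at the second boundary: /ʂ/ → [ʈ] next to /c/.

[ðoqkʊʈcɛ]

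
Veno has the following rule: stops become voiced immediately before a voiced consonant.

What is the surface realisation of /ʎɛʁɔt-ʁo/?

/t/ is a voiceless alveolar stop. The following trigger /ʁ/ is voiced, so /t/ must become voiced as well.
A voiced alveolar stop is [d], so the surface segment is [d].

[ʎɛʁɔdʁo]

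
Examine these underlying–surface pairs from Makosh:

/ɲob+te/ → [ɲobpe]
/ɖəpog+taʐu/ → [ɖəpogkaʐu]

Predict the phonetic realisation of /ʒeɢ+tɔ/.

The data show progressive place assimilation: /t/ → [p] after /b/; /t/ → [k] after /g/. In each pair only place changes, matching the preceding consonant, while manner and voice stay constant.
The rule targets /t/ (voiceless alveolar stop), which sits after the trigger /ɢ/ (uvular).
The voiceless uvular stop is [q], so /t/ → [q].

[ʒeɢqɔ]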